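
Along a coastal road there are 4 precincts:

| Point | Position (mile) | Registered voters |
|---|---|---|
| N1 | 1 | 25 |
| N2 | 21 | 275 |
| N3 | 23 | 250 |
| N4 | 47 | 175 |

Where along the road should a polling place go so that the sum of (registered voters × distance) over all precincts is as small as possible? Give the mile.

For a sum of weighted absolute distances on a line, the optimum is the weighted median (not the mean). Total weight W = 725; half-weight = 362.5.
Sort by position and accumulate weight:
  mile 1 (N1, w=25) → cum 25
  mile 21 (N2, w=275) → cum 300
  mile 23 (N3, w=250) → cum 550  ≥ 362.5 → median here
  mile 47 (N4, w=175) → cum 725
Optimal location: mile 23.

x = 23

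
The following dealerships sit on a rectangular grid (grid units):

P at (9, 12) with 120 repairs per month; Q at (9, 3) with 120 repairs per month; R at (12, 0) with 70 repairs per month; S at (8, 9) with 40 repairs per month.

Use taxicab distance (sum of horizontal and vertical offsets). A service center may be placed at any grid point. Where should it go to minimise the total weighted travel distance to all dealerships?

Manhattan distance separates: Σwᵢ(|x−xᵢ|+|y−yᵢ|) = Σwᵢ|x−xᵢ| + Σwᵢ|y−yᵢ|, so x and y are optimised independently as 1-D weighted medians.
Total weight W = 350; half = 175.
x-coordinate, sorted with cumulative weight:
  x=8 (S, w=40) cum 40
  x=9 (P, w=120) cum 160
  x=9 (Q, w=120) cum 280  ← median
  x=12 (R, w=70) cum 350
⇒ x* = 9
y-coordinate, sorted with cumulative weight:
  y=0 (R, w=70) cum 70
  y=3 (Q, w=120) cum 190  ← median
  y=9 (S, w=40) cum 230
  y=12 (P, w=120) cum 350
⇒ y* = 3

(9, 3)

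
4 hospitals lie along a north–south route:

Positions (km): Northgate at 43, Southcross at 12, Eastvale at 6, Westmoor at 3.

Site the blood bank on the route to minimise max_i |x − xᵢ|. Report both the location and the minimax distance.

The 1-center on a line is the midpoint of the two extreme points: leftmost at 3, rightmost at 43.
Optimal location = (3 + 43)/2 = 23; maximum distance = (43 − 3)/2 = 20.

location 23, max distance 20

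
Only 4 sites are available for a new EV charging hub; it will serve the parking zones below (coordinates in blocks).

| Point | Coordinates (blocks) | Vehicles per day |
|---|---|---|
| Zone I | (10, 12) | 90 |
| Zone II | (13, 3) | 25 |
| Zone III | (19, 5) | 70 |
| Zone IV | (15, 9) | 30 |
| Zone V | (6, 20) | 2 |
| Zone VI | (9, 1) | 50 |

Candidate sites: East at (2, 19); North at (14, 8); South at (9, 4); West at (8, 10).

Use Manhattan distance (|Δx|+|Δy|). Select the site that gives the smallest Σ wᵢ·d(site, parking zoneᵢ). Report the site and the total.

North, total 2130 blocks

Total weighted distance at each candidate:
  East (2, 19): total = 6145
  North (14, 8): total = 2130
  South (9, 4): total = 2223
  West (8, 10): total = 2544
Minimum is at North with total 2130 blocks.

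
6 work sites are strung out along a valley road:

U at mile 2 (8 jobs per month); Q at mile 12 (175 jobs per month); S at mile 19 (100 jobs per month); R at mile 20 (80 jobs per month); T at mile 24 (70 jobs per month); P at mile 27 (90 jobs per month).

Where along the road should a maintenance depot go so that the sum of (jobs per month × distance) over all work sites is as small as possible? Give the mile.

x = 19

For a sum of weighted absolute distances on a line, the optimum is the weighted median (not the mean). Total weight W = 523; half-weight = 261.5.
Sort by position and accumulate weight:
  mile 2 (U, w=8) → cum 8
  mile 12 (Q, w=175) → cum 183
  mile 19 (S, w=100) → cum 283  ≥ 261.5 → median here
  mile 20 (R, w=80) → cum 363
  mile 24 (T, w=70) → cum 433
  mile 27 (P, w=90) → cum 523
Optimal location: mile 19.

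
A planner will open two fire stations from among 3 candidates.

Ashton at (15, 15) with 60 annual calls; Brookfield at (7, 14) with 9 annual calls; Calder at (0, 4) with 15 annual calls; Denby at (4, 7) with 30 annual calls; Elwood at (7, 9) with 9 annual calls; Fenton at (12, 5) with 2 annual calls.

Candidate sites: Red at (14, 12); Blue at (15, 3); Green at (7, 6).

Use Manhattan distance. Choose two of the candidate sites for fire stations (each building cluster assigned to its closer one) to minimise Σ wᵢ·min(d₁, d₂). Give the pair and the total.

Evaluate every pair (each demand assigned to the nearer of the two):
  {Red, Green}: total = 606
  {Blue, Green}: total = 1084
  {Red, Blue}: total = 1111
Best pair: {Red, Green} with total 606.

{Red, Green}, total 606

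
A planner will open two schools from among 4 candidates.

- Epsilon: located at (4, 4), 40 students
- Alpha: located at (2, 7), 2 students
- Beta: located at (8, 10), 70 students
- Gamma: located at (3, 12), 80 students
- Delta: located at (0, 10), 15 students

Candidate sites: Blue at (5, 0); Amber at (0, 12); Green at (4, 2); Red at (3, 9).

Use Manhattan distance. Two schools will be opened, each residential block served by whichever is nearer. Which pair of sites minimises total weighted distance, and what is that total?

Evaluate every pair (each demand assigned to the nearer of the two):
  {Green, Red}: total = 806
  {Blue, Red}: total = 926
  {Amber, Red}: total = 936
  {Amber, Green}: total = 1064
  {Blue, Amber}: total = 1184
  {Blue, Green}: total = 1994
Best pair: {Green, Red} with total 806.

{Green, Red}, total 806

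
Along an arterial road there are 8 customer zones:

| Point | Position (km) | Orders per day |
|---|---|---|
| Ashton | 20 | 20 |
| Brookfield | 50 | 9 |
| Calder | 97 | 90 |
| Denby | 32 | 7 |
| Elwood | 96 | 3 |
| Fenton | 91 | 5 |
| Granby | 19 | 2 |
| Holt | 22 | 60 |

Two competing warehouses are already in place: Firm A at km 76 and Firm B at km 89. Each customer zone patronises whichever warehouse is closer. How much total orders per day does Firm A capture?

98

The indifferent point is the midpoint (76+89)/2 = 82.5; customer zones left of it (closer to Firm A at 76) go to Firm A, those right go to Firm B.
  Granby at 19 (w=2) → Firm A
  Ashton at 20 (w=20) → Firm A
  Holt at 22 (w=60) → Firm A
  Denby at 32 (w=7) → Firm A
  Brookfield at 50 (w=9) → Firm A
  Fenton at 91 (w=5) → Firm B
  Elwood at 96 (w=3) → Firm B
  Calder at 97 (w=90) → Firm B
Firm A captures 98; Firm B captures 98.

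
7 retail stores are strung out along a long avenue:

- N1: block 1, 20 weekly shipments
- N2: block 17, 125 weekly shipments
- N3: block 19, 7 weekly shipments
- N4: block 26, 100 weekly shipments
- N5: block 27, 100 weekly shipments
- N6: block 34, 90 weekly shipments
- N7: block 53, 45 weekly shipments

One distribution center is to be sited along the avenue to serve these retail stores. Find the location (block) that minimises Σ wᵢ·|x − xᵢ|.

x = 26

For a sum of weighted absolute distances on a line, the optimum is the weighted median (not the mean). Total weight W = 487; half-weight = 243.5.
Sort by position and accumulate weight:
  block 1 (N1, w=20) → cum 20
  block 17 (N2, w=125) → cum 145
  block 19 (N3, w=7) → cum 152
  block 26 (N4, w=100) → cum 252  ≥ 243.5 → median here
  block 27 (N5, w=100) → cum 352
  block 34 (N6, w=90) → cum 442
  block 53 (N7, w=45) → cum 487
Optimal location: block 26.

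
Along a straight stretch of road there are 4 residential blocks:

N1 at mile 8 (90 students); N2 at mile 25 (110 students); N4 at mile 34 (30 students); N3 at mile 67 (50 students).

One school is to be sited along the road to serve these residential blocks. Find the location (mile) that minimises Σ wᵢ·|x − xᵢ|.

x = 25

For a sum of weighted absolute distances on a line, the optimum is the weighted median (not the mean). Total weight W = 280; half-weight = 140.
Sort by position and accumulate weight:
  mile 8 (N1, w=90) → cum 90
  mile 25 (N2, w=110) → cum 200  ≥ 140 → median here
  mile 34 (N4, w=30) → cum 230
  mile 67 (N3, w=50) → cum 280
Optimal location: mile 25.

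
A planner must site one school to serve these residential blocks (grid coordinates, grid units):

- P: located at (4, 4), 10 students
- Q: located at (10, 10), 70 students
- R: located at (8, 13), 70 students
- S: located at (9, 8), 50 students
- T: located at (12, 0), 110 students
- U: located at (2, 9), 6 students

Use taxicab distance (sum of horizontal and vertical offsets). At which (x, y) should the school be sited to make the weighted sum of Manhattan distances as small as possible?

Manhattan distance separates: Σwᵢ(|x−xᵢ|+|y−yᵢ|) = Σwᵢ|x−xᵢ| + Σwᵢ|y−yᵢ|, so x and y are optimised independently as 1-D weighted medians.
Total weight W = 316; half = 158.
x-coordinate, sorted with cumulative weight:
  x=2 (U, w=6) cum 6
  x=4 (P, w=10) cum 16
  x=8 (R, w=70) cum 86
  x=9 (S, w=50) cum 136
  x=10 (Q, w=70) cum 206  ← median
  x=12 (T, w=110) cum 316
⇒ x* = 10
y-coordinate, sorted with cumulative weight:
  y=0 (T, w=110) cum 110
  y=4 (P, w=10) cum 120
  y=8 (S, w=50) cum 170  ← median
  y=9 (U, w=6) cum 176
  y=10 (Q, w=70) cum 246
  y=13 (R, w=70) cum 316
⇒ y* = 8

(10, 8)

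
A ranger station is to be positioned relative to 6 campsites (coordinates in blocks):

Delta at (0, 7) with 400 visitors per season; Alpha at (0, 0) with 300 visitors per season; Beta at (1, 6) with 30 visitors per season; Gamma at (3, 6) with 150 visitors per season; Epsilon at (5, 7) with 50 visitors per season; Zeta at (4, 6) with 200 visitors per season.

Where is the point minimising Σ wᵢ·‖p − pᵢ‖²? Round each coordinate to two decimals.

The minimiser of Σwᵢ‖p−pᵢ‖² is the weighted centroid p* = (Σwᵢpᵢ)/(Σwᵢ).
Σwᵢ = 1130.
Σwᵢxᵢ = 400·0 + 300·0 + 30·1 + 150·3 + 50·5 + 200·4 = 1530.
Σwᵢyᵢ = 400·7 + 300·0 + 30·6 + 150·6 + 50·7 + 200·6 = 5430.
x* = 1530/1130 = 1.35, y* = 5430/1130 = 4.81.

(1.35, 4.81)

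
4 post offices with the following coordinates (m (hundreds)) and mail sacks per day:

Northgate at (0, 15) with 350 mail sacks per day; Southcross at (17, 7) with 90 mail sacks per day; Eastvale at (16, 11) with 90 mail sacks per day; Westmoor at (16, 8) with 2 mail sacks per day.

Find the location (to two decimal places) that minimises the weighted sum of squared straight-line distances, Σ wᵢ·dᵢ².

(5.64, 12.94)

The minimiser of Σwᵢ‖p−pᵢ‖² is the weighted centroid p* = (Σwᵢpᵢ)/(Σwᵢ).
Σwᵢ = 532.
Σwᵢxᵢ = 350·0 + 90·17 + 90·16 + 2·16 = 3002.
Σwᵢyᵢ = 350·15 + 90·7 + 90·11 + 2·8 = 6886.
x* = 3002/532 = 5.64, y* = 6886/532 = 12.94.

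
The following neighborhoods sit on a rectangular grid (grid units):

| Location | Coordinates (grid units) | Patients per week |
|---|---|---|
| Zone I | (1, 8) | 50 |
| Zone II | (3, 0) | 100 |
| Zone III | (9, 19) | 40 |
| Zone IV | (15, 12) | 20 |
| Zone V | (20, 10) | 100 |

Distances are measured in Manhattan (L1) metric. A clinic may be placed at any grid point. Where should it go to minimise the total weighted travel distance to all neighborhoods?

Manhattan distance separates: Σwᵢ(|x−xᵢ|+|y−yᵢ|) = Σwᵢ|x−xᵢ| + Σwᵢ|y−yᵢ|, so x and y are optimised independently as 1-D weighted medians.
Total weight W = 310; half = 155.
x-coordinate, sorted with cumulative weight:
  x=1 (Zone I, w=50) cum 50
  x=3 (Zone II, w=100) cum 150
  x=9 (Zone III, w=40) cum 190  ← median
  x=15 (Zone IV, w=20) cum 210
  x=20 (Zone V, w=100) cum 310
⇒ x* = 9
y-coordinate, sorted with cumulative weight:
  y=0 (Zone II, w=100) cum 100
  y=8 (Zone I, w=50) cum 150
  y=10 (Zone V, w=100) cum 250  ← median
  y=12 (Zone IV, w=20) cum 270
  y=19 (Zone III, w=40) cum 310
⇒ y* = 10

(9, 10)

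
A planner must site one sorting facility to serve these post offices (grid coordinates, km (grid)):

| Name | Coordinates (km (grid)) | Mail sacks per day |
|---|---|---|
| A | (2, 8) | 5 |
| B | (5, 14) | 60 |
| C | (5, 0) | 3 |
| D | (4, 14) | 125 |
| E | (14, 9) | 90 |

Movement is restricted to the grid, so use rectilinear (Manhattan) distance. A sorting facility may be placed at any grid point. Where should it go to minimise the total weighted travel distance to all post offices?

(5, 14)

Manhattan distance separates: Σwᵢ(|x−xᵢ|+|y−yᵢ|) = Σwᵢ|x−xᵢ| + Σwᵢ|y−yᵢ|, so x and y are optimised independently as 1-D weighted medians.
Total weight W = 283; half = 141.5.
x-coordinate, sorted with cumulative weight:
  x=2 (A, w=5) cum 5
  x=4 (D, w=125) cum 130
  x=5 (B, w=60) cum 190  ← median
  x=5 (C, w=3) cum 193
  x=14 (E, w=90) cum 283
⇒ x* = 5
y-coordinate, sorted with cumulative weight:
  y=0 (C, w=3) cum 3
  y=8 (A, w=5) cum 8
  y=9 (E, w=90) cum 98
  y=14 (B, w=60) cum 158  ← median
  y=14 (D, w=125) cum 283
⇒ y* = 14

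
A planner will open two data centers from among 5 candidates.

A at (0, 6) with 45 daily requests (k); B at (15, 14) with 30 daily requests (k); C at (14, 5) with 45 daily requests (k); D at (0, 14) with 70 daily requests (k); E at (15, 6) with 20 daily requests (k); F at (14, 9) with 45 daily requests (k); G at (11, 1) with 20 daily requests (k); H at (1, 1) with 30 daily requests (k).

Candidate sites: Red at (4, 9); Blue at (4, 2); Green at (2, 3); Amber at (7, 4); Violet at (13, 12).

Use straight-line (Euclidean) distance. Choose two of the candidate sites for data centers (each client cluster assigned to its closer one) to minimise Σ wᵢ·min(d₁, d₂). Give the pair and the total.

Evaluate every pair (each demand assigned to the nearer of the two):
  {Red, Violet}: total = 1814.0
  {Green, Violet}: total = 1868.2
  {Blue, Violet}: total = 2048.1
  {Amber, Violet}: total = 2155.2
  {Red, Amber}: total = 2207.2
  {Green, Amber}: total = 2366.4
  {Red, Green}: total = 2387.1
  {Red, Blue}: total = 2419.8
  {Blue, Amber}: total = 2558.3
  {Blue, Green}: total = 2894.9
Best pair: {Red, Violet} with total 1814.0.

{Red, Violet}, total 1814.0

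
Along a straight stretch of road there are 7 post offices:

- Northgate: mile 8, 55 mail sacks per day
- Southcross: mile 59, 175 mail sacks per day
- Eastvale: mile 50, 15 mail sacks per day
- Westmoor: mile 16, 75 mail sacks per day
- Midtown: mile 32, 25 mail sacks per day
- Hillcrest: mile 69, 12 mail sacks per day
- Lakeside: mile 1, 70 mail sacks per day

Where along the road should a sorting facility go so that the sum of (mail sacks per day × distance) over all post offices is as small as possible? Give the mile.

x = 32

For a sum of weighted absolute distances on a line, the optimum is the weighted median (not the mean). Total weight W = 427; half-weight = 213.5.
Sort by position and accumulate weight:
  mile 1 (Lakeside, w=70) → cum 70
  mile 8 (Northgate, w=55) → cum 125
  mile 16 (Westmoor, w=75) → cum 200
  mile 32 (Midtown, w=25) → cum 225  ≥ 213.5 → median here
  mile 50 (Eastvale, w=15) → cum 240
  mile 59 (Southcross, w=175) → cum 415
  mile 69 (Hillcrest, w=12) → cum 427
Optimal location: mile 32.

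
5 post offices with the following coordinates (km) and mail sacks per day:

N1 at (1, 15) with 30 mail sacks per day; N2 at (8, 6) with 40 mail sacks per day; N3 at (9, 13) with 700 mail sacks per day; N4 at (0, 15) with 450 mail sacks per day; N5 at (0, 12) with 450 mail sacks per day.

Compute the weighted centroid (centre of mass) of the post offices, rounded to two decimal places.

(3.98, 13.14)

The minimiser of Σwᵢ‖p−pᵢ‖² is the weighted centroid p* = (Σwᵢpᵢ)/(Σwᵢ).
Σwᵢ = 1670.
Σwᵢxᵢ = 30·1 + 40·8 + 700·9 + 450·0 + 450·0 = 6650.
Σwᵢyᵢ = 30·15 + 40·6 + 700·13 + 450·15 + 450·12 = 21940.
x* = 6650/1670 = 3.98, y* = 21940/1670 = 13.14.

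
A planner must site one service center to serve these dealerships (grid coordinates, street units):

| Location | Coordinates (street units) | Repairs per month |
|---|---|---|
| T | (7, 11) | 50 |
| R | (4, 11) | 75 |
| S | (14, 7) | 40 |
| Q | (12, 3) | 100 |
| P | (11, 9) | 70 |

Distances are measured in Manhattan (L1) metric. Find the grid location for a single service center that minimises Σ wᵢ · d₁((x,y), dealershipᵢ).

Manhattan distance separates: Σwᵢ(|x−xᵢ|+|y−yᵢ|) = Σwᵢ|x−xᵢ| + Σwᵢ|y−yᵢ|, so x and y are optimised independently as 1-D weighted medians.
Total weight W = 335; half = 167.5.
x-coordinate, sorted with cumulative weight:
  x=4 (R, w=75) cum 75
  x=7 (T, w=50) cum 125
  x=11 (P, w=70) cum 195  ← median
  x=12 (Q, w=100) cum 295
  x=14 (S, w=40) cum 335
⇒ x* = 11
y-coordinate, sorted with cumulative weight:
  y=3 (Q, w=100) cum 100
  y=7 (S, w=40) cum 140
  y=9 (P, w=70) cum 210  ← median
  y=11 (T, w=50) cum 260
  y=11 (R, w=75) cum 335
⇒ y* = 9

(11, 9)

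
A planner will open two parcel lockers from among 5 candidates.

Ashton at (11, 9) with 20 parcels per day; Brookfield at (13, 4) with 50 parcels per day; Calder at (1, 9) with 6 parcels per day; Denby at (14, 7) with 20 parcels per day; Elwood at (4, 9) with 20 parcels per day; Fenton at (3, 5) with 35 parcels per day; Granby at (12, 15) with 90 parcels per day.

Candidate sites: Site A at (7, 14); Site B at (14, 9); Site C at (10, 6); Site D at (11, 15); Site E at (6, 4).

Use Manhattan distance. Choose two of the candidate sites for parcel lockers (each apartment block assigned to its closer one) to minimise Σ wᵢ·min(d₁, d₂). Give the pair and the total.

Evaluate every pair (each demand assigned to the nearer of the two):
  {Site C, Site D}: total = 1052
  {Site D, Site E}: total = 1120
  {Site B, Site D}: total = 1293
  {Site B, Site E}: total = 1460
  {Site A, Site C}: total = 1476
  {Site B, Site C}: total = 1602
  {Site A, Site B}: total = 1621
  {Site A, Site E}: total = 1630
  {Site C, Site E}: total = 1760
  {Site A, Site D}: total = 1761
Best pair: {Site C, Site D} with total 1052.

{Site C, Site D}, total 1052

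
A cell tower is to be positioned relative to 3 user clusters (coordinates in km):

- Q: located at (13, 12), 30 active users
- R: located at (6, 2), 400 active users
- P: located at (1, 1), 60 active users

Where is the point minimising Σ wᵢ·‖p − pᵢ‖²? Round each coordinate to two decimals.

The minimiser of Σwᵢ‖p−pᵢ‖² is the weighted centroid p* = (Σwᵢpᵢ)/(Σwᵢ).
Σwᵢ = 490.
Σwᵢxᵢ = 30·13 + 400·6 + 60·1 = 2850.
Σwᵢyᵢ = 30·12 + 400·2 + 60·1 = 1220.
x* = 2850/490 = 5.82, y* = 1220/490 = 2.49.

(5.82, 2.49)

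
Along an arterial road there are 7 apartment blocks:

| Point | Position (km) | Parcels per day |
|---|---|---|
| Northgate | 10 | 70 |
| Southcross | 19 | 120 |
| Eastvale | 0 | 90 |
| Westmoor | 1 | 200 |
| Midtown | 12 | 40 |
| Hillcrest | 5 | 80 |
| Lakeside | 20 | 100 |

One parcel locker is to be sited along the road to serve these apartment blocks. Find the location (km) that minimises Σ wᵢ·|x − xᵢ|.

x = 5

For a sum of weighted absolute distances on a line, the optimum is the weighted median (not the mean). Total weight W = 700; half-weight = 350.
Sort by position and accumulate weight:
  km 0 (Eastvale, w=90) → cum 90
  km 1 (Westmoor, w=200) → cum 290
  km 5 (Hillcrest, w=80) → cum 370  ≥ 350 → median here
  km 10 (Northgate, w=70) → cum 440
  km 12 (Midtown, w=40) → cum 480
  km 19 (Southcross, w=120) → cum 600
  km 20 (Lakeside, w=100) → cum 700
Optimal location: km 5.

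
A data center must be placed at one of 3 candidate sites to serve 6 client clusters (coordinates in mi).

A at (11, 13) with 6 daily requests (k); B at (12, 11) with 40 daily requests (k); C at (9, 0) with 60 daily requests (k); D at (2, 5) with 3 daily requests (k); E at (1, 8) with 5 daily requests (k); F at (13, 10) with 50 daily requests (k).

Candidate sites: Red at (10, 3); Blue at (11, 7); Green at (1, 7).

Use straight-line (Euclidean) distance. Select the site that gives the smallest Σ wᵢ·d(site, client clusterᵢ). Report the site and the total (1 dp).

Blue, total 895.9 mi

Total weighted distance at each candidate:
  Red (10, 3): total = 1036.9
  Blue (11, 7): total = 895.9
  Green (1, 7): total = 1806.1
Minimum is at Blue with total 895.9 mi.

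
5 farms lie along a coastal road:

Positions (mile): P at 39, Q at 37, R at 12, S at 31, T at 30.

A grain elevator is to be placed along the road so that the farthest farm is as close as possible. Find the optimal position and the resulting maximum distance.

location 25.5, max distance 13.5

The 1-center on a line is the midpoint of the two extreme points: leftmost at 12, rightmost at 39.
Optimal location = (12 + 39)/2 = 25.5; maximum distance = (39 − 12)/2 = 13.5.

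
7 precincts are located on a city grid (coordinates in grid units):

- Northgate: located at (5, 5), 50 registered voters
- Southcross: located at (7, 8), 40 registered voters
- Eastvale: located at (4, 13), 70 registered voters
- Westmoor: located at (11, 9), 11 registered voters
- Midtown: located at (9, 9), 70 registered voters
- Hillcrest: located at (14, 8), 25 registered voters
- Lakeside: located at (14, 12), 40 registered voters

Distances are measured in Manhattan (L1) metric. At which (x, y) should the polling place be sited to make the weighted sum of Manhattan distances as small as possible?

Manhattan distance separates: Σwᵢ(|x−xᵢ|+|y−yᵢ|) = Σwᵢ|x−xᵢ| + Σwᵢ|y−yᵢ|, so x and y are optimised independently as 1-D weighted medians.
Total weight W = 306; half = 153.
x-coordinate, sorted with cumulative weight:
  x=4 (Eastvale, w=70) cum 70
  x=5 (Northgate, w=50) cum 120
  x=7 (Southcross, w=40) cum 160  ← median
  x=9 (Midtown, w=70) cum 230
  x=11 (Westmoor, w=11) cum 241
  x=14 (Hillcrest, w=25) cum 266
  x=14 (Lakeside, w=40) cum 306
⇒ x* = 7
y-coordinate, sorted with cumulative weight:
  y=5 (Northgate, w=50) cum 50
  y=8 (Southcross, w=40) cum 90
  y=8 (Hillcrest, w=25) cum 115
  y=9 (Westmoor, w=11) cum 126
  y=9 (Midtown, w=70) cum 196  ← median
  y=12 (Lakeside, w=40) cum 236
  y=13 (Eastvale, w=70) cum 306
⇒ y* = 9

(7, 9)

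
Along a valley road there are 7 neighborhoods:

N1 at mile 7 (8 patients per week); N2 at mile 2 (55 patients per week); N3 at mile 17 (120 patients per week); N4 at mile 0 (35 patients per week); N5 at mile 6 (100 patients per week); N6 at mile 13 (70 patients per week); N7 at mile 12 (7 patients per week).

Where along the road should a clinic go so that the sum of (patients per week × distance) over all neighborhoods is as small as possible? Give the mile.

x = 7

For a sum of weighted absolute distances on a line, the optimum is the weighted median (not the mean). Total weight W = 395; half-weight = 197.5.
Sort by position and accumulate weight:
  mile 0 (N4, w=35) → cum 35
  mile 2 (N2, w=55) → cum 90
  mile 6 (N5, w=100) → cum 190
  mile 7 (N1, w=8) → cum 198  ≥ 197.5 → median here
  mile 12 (N7, w=7) → cum 205
  mile 13 (N6, w=70) → cum 275
  mile 17 (N3, w=120) → cum 395
Optimal location: mile 7.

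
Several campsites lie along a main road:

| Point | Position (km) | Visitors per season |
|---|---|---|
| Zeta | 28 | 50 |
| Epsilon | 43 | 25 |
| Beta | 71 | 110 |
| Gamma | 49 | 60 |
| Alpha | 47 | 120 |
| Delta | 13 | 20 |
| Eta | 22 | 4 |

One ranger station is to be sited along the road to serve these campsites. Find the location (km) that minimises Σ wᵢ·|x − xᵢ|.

For a sum of weighted absolute distances on a line, the optimum is the weighted median (not the mean). Total weight W = 389; half-weight = 194.5.
Sort by position and accumulate weight:
  km 13 (Delta, w=20) → cum 20
  km 22 (Eta, w=4) → cum 24
  km 28 (Zeta, w=50) → cum 74
  km 43 (Epsilon, w=25) → cum 99
  km 47 (Alpha, w=120) → cum 219  ≥ 194.5 → median here
  km 49 (Gamma, w=60) → cum 279
  km 71 (Beta, w=110) → cum 389
Optimal location: km 47.

x = 47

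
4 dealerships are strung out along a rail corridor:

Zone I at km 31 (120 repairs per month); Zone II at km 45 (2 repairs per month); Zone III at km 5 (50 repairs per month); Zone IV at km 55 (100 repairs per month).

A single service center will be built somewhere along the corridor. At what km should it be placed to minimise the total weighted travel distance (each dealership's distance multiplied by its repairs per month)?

x = 31

For a sum of weighted absolute distances on a line, the optimum is the weighted median (not the mean). Total weight W = 272; half-weight = 136.
Sort by position and accumulate weight:
  km 5 (Zone III, w=50) → cum 50
  km 31 (Zone I, w=120) → cum 170  ≥ 136 → median here
  km 45 (Zone II, w=2) → cum 172
  km 55 (Zone IV, w=100) → cum 272
Optimal location: km 31.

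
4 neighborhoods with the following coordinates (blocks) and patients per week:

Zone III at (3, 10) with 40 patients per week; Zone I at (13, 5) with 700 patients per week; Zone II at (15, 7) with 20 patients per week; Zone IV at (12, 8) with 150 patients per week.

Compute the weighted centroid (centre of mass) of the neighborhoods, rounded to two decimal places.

The minimiser of Σwᵢ‖p−pᵢ‖² is the weighted centroid p* = (Σwᵢpᵢ)/(Σwᵢ).
Σwᵢ = 910.
Σwᵢxᵢ = 40·3 + 700·13 + 20·15 + 150·12 = 11320.
Σwᵢyᵢ = 40·10 + 700·5 + 20·7 + 150·8 = 5240.
x* = 11320/910 = 12.44, y* = 5240/910 = 5.76.

(12.44, 5.76)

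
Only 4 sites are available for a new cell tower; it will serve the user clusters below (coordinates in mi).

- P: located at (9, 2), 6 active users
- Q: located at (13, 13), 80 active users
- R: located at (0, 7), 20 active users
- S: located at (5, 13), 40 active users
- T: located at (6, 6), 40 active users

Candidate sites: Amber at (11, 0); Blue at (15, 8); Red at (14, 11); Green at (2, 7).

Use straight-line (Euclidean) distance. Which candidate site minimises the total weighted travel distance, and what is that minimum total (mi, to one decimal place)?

Red, total 1278.0 mi

Total weighted distance at each candidate:
  Amber (11, 0): total = 2215.1
  Blue (15, 8): total = 1598.4
  Red (14, 11): total = 1278.0
  Green (2, 7): total = 1527.3
Minimum is at Red with total 1278.0 mi.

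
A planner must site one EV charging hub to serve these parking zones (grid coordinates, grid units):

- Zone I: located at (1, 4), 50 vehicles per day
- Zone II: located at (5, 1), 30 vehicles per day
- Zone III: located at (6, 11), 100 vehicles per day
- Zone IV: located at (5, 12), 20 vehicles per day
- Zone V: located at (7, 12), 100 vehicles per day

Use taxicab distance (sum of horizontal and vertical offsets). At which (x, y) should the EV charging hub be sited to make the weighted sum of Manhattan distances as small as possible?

(6, 11)

Manhattan distance separates: Σwᵢ(|x−xᵢ|+|y−yᵢ|) = Σwᵢ|x−xᵢ| + Σwᵢ|y−yᵢ|, so x and y are optimised independently as 1-D weighted medians.
Total weight W = 300; half = 150.
x-coordinate, sorted with cumulative weight:
  x=1 (Zone I, w=50) cum 50
  x=5 (Zone II, w=30) cum 80
  x=5 (Zone IV, w=20) cum 100
  x=6 (Zone III, w=100) cum 200  ← median
  x=7 (Zone V, w=100) cum 300
⇒ x* = 6
y-coordinate, sorted with cumulative weight:
  y=1 (Zone II, w=30) cum 30
  y=4 (Zone I, w=50) cum 80
  y=11 (Zone III, w=100) cum 180  ← median
  y=12 (Zone IV, w=20) cum 200
  y=12 (Zone V, w=100) cum 300
⇒ y* = 11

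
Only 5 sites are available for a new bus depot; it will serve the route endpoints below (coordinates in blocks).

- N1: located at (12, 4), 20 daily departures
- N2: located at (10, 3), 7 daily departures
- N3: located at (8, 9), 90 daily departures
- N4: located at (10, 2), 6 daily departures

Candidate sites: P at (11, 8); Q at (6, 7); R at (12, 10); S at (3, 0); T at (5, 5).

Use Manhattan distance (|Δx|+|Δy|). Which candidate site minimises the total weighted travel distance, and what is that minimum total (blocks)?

Total weighted distance at each candidate:
  P (11, 8): total = 544
  Q (6, 7): total = 650
  R (12, 10): total = 693
  S (3, 0): total = 1644
  T (5, 5): total = 887
Minimum is at P with total 544 blocks.

P, total 544 blocks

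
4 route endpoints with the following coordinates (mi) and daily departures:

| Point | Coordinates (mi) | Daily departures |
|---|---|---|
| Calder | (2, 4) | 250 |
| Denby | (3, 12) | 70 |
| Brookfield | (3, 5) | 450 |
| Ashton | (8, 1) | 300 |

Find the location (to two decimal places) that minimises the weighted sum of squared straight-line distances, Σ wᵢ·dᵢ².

The minimiser of Σwᵢ‖p−pᵢ‖² is the weighted centroid p* = (Σwᵢpᵢ)/(Σwᵢ).
Σwᵢ = 1070.
Σwᵢxᵢ = 250·2 + 70·3 + 450·3 + 300·8 = 4460.
Σwᵢyᵢ = 250·4 + 70·12 + 450·5 + 300·1 = 4390.
x* = 4460/1070 = 4.17, y* = 4390/1070 = 4.10.

(4.17, 4.10)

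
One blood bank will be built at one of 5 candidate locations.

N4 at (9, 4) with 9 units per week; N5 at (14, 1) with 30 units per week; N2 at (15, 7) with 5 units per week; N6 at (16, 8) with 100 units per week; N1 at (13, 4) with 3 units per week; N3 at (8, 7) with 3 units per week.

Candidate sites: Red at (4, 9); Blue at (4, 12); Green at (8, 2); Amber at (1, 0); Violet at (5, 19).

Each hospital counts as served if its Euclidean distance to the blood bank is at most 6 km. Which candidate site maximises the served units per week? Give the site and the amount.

Coverage radius r = 6 km; a point is covered iff (Δx)²+(Δy)² ≤ 6² = 36.
  Red (4, 9): covers {N3} → 3
  Blue (4, 12): covers {none} → 0
  Green (8, 2): covers {N4, N1, N3} → 15
  Amber (1, 0): covers {none} → 0
  Violet (5, 19): covers {none} → 0
Maximum coverage at Green: 15 units per week.

Green, covering 15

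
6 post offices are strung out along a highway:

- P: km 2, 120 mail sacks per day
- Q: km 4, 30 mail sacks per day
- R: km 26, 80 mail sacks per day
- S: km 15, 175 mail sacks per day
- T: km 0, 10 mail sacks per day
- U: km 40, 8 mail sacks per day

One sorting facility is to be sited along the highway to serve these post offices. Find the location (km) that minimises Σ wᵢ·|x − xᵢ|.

x = 15

For a sum of weighted absolute distances on a line, the optimum is the weighted median (not the mean). Total weight W = 423; half-weight = 211.5.
Sort by position and accumulate weight:
  km 0 (T, w=10) → cum 10
  km 2 (P, w=120) → cum 130
  km 4 (Q, w=30) → cum 160
  km 15 (S, w=175) → cum 335  ≥ 211.5 → median here
  km 26 (R, w=80) → cum 415
  km 40 (U, w=8) → cum 423
Optimal location: km 15.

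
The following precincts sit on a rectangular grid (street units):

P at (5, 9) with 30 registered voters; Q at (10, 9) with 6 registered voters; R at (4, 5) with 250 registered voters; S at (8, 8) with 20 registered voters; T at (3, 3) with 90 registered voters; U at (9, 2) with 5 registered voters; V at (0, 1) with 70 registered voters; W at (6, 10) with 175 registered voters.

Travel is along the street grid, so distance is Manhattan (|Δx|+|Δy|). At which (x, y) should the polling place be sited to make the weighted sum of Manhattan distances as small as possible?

Manhattan distance separates: Σwᵢ(|x−xᵢ|+|y−yᵢ|) = Σwᵢ|x−xᵢ| + Σwᵢ|y−yᵢ|, so x and y are optimised independently as 1-D weighted medians.
Total weight W = 646; half = 323.
x-coordinate, sorted with cumulative weight:
  x=0 (V, w=70) cum 70
  x=3 (T, w=90) cum 160
  x=4 (R, w=250) cum 410  ← median
  x=5 (P, w=30) cum 440
  x=6 (W, w=175) cum 615
  x=8 (S, w=20) cum 635
  x=9 (U, w=5) cum 640
  x=10 (Q, w=6) cum 646
⇒ x* = 4
y-coordinate, sorted with cumulative weight:
  y=1 (V, w=70) cum 70
  y=2 (U, w=5) cum 75
  y=3 (T, w=90) cum 165
  y=5 (R, w=250) cum 415  ← median
  y=8 (S, w=20) cum 435
  y=9 (P, w=30) cum 465
  y=9 (Q, w=6) cum 471
  y=10 (W, w=175) cum 646
⇒ y* = 5

(4, 5)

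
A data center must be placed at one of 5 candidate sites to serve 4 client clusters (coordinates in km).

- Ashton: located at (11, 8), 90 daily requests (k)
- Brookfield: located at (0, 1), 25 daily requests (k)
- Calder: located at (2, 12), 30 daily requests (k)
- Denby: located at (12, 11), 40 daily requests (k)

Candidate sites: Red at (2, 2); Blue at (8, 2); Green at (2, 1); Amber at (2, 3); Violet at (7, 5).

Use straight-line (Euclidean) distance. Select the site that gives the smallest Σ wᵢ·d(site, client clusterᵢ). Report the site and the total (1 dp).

Violet, total 1222.0 km

Total weighted distance at each candidate:
  Red (2, 2): total = 1867.5
  Blue (8, 2): total = 1549.1
  Green (2, 1): total = 1971.8
  Amber (2, 3): total = 1779.6
  Violet (7, 5): total = 1222.0
Minimum is at Violet with total 1222.0 km.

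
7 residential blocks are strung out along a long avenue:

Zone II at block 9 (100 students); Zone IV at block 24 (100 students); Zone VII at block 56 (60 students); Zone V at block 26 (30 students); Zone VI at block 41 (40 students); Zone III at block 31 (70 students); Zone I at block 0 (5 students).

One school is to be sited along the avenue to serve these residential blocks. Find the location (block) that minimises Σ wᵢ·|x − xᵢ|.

x = 24

For a sum of weighted absolute distances on a line, the optimum is the weighted median (not the mean). Total weight W = 405; half-weight = 202.5.
Sort by position and accumulate weight:
  block 0 (Zone I, w=5) → cum 5
  block 9 (Zone II, w=100) → cum 105
  block 24 (Zone IV, w=100) → cum 205  ≥ 202.5 → median here
  block 26 (Zone V, w=30) → cum 235
  block 31 (Zone III, w=70) → cum 305
  block 41 (Zone VI, w=40) → cum 345
  block 56 (Zone VII, w=60) → cum 405
Optimal location: block 24.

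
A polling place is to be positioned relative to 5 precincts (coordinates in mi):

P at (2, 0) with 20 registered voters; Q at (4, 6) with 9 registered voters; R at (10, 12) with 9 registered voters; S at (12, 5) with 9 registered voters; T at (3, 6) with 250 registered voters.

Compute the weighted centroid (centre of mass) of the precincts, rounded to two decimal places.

The minimiser of Σwᵢ‖p−pᵢ‖² is the weighted centroid p* = (Σwᵢpᵢ)/(Σwᵢ).
Σwᵢ = 297.
Σwᵢxᵢ = 20·2 + 9·4 + 9·10 + 9·12 + 250·3 = 1024.
Σwᵢyᵢ = 20·0 + 9·6 + 9·12 + 9·5 + 250·6 = 1707.
x* = 1024/297 = 3.45, y* = 1707/297 = 5.75.

(3.45, 5.75)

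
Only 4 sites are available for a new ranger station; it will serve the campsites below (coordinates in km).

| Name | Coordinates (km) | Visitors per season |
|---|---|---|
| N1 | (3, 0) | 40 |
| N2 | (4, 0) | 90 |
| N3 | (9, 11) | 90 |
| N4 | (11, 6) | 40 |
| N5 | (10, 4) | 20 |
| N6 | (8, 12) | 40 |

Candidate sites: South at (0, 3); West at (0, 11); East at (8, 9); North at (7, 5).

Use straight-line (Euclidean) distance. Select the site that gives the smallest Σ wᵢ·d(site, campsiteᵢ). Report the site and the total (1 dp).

Total weighted distance at each candidate:
  South (0, 3): total = 2842.2
  West (0, 11): total = 3369.4
  East (8, 9): total = 1896.9
  North (7, 5): total = 1861.1
Minimum is at North with total 1861.1 km.

North, total 1861.1 km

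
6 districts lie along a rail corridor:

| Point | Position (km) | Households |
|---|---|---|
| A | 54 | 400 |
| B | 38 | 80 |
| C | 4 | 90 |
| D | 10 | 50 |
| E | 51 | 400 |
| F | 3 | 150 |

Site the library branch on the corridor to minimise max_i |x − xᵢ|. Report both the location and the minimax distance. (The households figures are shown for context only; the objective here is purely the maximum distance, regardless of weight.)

location 28.5, max distance 25.5

The 1-center on a line is the midpoint of the two extreme points: leftmost at 3, rightmost at 54.
Optimal location = (3 + 54)/2 = 28.5; maximum distance = (54 − 3)/2 = 25.5.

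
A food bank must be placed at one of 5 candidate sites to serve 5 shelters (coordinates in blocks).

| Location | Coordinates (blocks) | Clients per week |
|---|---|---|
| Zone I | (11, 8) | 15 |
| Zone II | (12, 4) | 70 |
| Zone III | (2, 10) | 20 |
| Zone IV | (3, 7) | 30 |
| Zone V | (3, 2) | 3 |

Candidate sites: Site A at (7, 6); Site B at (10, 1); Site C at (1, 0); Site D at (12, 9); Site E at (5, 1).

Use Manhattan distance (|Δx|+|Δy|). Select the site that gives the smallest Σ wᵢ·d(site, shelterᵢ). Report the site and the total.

Total weighted distance at each candidate:
  Site A (7, 6): total = 934
  Site B (10, 1): total = 1224
  Site C (1, 0): total = 1822
  Site D (12, 9): total = 978
  Site E (5, 1): total = 1384
Minimum is at Site A with total 934 blocks.

Site A, total 934 blocks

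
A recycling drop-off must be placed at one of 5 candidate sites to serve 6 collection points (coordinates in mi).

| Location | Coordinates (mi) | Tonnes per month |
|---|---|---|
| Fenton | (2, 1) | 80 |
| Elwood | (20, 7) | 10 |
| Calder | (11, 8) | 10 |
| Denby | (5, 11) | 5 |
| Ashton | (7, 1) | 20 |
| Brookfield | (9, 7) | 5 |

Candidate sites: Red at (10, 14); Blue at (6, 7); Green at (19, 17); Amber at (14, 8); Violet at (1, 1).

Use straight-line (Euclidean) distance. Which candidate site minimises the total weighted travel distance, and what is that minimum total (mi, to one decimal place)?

Total weighted distance at each candidate:
  Red (10, 14): total = 1735.4
  Blue (6, 7): total = 925.1
  Green (19, 17): total = 2635.4
  Amber (14, 8): total = 1473.1
  Violet (1, 1): total = 625.2
Minimum is at Violet with total 625.2 mi.

Violet, total 625.2 mi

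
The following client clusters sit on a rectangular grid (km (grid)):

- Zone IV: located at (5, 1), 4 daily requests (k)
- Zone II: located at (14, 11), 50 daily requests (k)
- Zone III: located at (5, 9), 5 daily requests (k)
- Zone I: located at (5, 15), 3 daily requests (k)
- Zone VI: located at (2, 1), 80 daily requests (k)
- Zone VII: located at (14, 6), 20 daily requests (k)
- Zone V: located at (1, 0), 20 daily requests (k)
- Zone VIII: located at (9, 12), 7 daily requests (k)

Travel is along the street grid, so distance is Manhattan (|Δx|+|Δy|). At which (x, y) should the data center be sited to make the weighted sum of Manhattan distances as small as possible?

(2, 1)

Manhattan distance separates: Σwᵢ(|x−xᵢ|+|y−yᵢ|) = Σwᵢ|x−xᵢ| + Σwᵢ|y−yᵢ|, so x and y are optimised independently as 1-D weighted medians.
Total weight W = 189; half = 94.5.
x-coordinate, sorted with cumulative weight:
  x=1 (Zone V, w=20) cum 20
  x=2 (Zone VI, w=80) cum 100  ← median
  x=5 (Zone IV, w=4) cum 104
  x=5 (Zone III, w=5) cum 109
  x=5 (Zone I, w=3) cum 112
  x=9 (Zone VIII, w=7) cum 119
  x=14 (Zone II, w=50) cum 169
  x=14 (Zone VII, w=20) cum 189
⇒ x* = 2
y-coordinate, sorted with cumulative weight:
  y=0 (Zone V, w=20) cum 20
  y=1 (Zone IV, w=4) cum 24
  y=1 (Zone VI, w=80) cum 104  ← median
  y=6 (Zone VII, w=20) cum 124
  y=9 (Zone III, w=5) cum 129
  y=11 (Zone II, w=50) cum 179
  y=12 (Zone VIII, w=7) cum 186
  y=15 (Zone I, w=3) cum 189
⇒ y* = 1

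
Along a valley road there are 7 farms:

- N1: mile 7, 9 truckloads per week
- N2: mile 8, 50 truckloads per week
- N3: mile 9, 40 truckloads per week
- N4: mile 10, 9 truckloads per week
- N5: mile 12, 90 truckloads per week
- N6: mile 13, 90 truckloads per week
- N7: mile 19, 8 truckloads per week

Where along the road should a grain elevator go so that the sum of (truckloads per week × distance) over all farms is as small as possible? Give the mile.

x = 12

For a sum of weighted absolute distances on a line, the optimum is the weighted median (not the mean). Total weight W = 296; half-weight = 148.
Sort by position and accumulate weight:
  mile 7 (N1, w=9) → cum 9
  mile 8 (N2, w=50) → cum 59
  mile 9 (N3, w=40) → cum 99
  mile 10 (N4, w=9) → cum 108
  mile 12 (N5, w=90) → cum 198  ≥ 148 → median here
  mile 13 (N6, w=90) → cum 288
  mile 19 (N7, w=8) → cum 296
Optimal location: mile 12.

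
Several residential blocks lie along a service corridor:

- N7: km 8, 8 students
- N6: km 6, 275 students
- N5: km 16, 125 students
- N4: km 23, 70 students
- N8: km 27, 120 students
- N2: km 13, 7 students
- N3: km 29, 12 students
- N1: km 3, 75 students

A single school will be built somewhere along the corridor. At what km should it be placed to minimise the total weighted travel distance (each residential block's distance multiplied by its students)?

x = 6

For a sum of weighted absolute distances on a line, the optimum is the weighted median (not the mean). Total weight W = 692; half-weight = 346.
Sort by position and accumulate weight:
  km 3 (N1, w=75) → cum 75
  km 6 (N6, w=275) → cum 350  ≥ 346 → median here
  km 8 (N7, w=8) → cum 358
  km 13 (N2, w=7) → cum 365
  km 16 (N5, w=125) → cum 490
  km 23 (N4, w=70) → cum 560
  km 27 (N8, w=120) → cum 680
  km 29 (N3, w=12) → cum 692
Optimal location: km 6.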